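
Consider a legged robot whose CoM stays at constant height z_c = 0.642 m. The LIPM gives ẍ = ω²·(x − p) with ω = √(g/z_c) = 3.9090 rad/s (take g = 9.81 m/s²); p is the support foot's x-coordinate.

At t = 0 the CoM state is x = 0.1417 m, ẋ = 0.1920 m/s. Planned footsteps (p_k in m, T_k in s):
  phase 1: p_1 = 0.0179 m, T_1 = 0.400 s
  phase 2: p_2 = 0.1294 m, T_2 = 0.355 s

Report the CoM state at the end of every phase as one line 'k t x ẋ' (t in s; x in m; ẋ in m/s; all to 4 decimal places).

phase 1: p=0.0179, T=0.400, ωT=1.563600, cosh=2.492682, sinh=2.283301; start (x,ẋ)=(0.141700, 0.192000) → end (x,ẋ)=(0.438644, 1.583563)
phase 2: p=0.1294, T=0.355, ωT=1.387695, cosh=2.127628, sinh=1.877978; start (x,ẋ)=(0.438644, 1.583563) → end (x,ẋ)=(1.548138, 5.639398)

1 0.4000 0.4386 1.5836
2 0.7550 1.5481 5.6394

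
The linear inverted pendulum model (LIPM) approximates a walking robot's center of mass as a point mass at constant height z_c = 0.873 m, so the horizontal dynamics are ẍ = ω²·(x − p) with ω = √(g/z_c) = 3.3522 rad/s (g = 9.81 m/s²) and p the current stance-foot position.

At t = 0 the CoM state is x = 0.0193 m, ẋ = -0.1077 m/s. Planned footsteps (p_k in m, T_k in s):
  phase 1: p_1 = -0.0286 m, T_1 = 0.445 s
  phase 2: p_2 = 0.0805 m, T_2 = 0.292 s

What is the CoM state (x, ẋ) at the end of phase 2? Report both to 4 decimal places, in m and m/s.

x = 0.0115, ẋ = -0.1166

phase 1: p=-0.0286, T=0.445, ωT=1.491729, cosh=2.334879, sinh=2.109895; start (x,ẋ)=(0.019300, -0.107700) → end (x,ẋ)=(0.015454, 0.087320)
phase 2: p=0.0805, T=0.292, ωT=0.978842, cosh=1.518560, sinh=1.142814; start (x,ẋ)=(0.015454, 0.087320) → end (x,ẋ)=(0.011492, -0.116588)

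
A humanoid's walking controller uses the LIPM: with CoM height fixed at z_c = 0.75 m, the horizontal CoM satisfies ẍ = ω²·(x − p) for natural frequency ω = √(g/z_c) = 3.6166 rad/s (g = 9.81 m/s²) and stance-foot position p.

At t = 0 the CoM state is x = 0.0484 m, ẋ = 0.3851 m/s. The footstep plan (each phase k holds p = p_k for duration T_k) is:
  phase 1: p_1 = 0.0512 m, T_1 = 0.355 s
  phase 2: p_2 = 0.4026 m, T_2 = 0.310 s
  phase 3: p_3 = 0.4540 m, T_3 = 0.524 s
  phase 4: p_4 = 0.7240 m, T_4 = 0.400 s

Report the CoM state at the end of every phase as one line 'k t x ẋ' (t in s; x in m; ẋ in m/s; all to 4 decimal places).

phase 1: p=0.0512, T=0.355, ωT=1.283893, cosh=1.943813, sinh=1.666856; start (x,ẋ)=(0.048400, 0.385100) → end (x,ẋ)=(0.223246, 0.731683)
phase 2: p=0.4026, T=0.310, ωT=1.121146, cosh=1.697137, sinh=1.371231; start (x,ẋ)=(0.223246, 0.731683) → end (x,ẋ)=(0.375629, 0.352316)
phase 3: p=0.4540, T=0.524, ωT=1.895098, cosh=3.401753, sinh=3.251450; start (x,ẋ)=(0.375629, 0.352316) → end (x,ẋ)=(0.504145, 0.276912)
phase 4: p=0.7240, T=0.400, ωT=1.446640, cosh=2.242087, sinh=2.006727; start (x,ẋ)=(0.504145, 0.276912) → end (x,ẋ)=(0.384716, -0.974740)

1 0.3550 0.2232 0.7317
2 0.6650 0.3756 0.3523
3 1.1890 0.5041 0.2769
4 1.5890 0.3847 -0.9747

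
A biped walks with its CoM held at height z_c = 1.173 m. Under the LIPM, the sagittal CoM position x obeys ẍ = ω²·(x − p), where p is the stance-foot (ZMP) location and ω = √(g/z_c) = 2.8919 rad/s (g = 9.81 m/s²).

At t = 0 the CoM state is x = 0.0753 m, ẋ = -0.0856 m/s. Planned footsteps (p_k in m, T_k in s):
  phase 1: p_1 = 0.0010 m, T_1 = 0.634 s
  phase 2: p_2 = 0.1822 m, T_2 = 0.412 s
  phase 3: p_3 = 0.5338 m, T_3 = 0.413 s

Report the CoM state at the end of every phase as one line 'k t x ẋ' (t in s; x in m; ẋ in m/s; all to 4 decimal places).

phase 1: p=0.0010, T=0.634, ωT=1.833465, cosh=3.207690, sinh=3.047832; start (x,ẋ)=(0.075300, -0.085600) → end (x,ẋ)=(0.149116, 0.380304)
phase 2: p=0.1822, T=0.412, ωT=1.191463, cosh=1.797835, sinh=1.494058; start (x,ẋ)=(0.149116, 0.380304) → end (x,ẋ)=(0.319199, 0.540778)
phase 3: p=0.5338, T=0.413, ωT=1.194355, cosh=1.802163, sinh=1.499264; start (x,ẋ)=(0.319199, 0.540778) → end (x,ẋ)=(0.427411, 0.044117)

1 0.6340 0.1491 0.3803
2 1.0460 0.3192 0.5408
3 1.4590 0.4274 0.0441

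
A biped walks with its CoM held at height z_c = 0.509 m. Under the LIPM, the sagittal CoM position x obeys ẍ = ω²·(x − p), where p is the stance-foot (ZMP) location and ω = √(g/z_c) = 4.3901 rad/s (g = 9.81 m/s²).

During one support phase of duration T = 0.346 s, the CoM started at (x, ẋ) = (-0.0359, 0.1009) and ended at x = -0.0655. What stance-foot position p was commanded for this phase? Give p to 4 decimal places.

p = 0.0212

ωT = 4.3901·0.346 = 1.518975; cosh(ωT) = 2.393238, sinh(ωT) = 2.174301
x(T) = p + (x₀−p)·cosh(ωT) + (ẋ₀/ω)·sinh(ωT) ⇒ p·(1 − cosh) = x(T) − x₀·cosh − (ẋ₀/ω)·sinh
numerator   = -0.0655 − (-0.0359)·2.393238 − (0.1009/4.3901)·2.174301 = -0.029556
denominator = 1 − 2.393238 = -1.393238
p = -0.029556 / -1.393238 = 0.0212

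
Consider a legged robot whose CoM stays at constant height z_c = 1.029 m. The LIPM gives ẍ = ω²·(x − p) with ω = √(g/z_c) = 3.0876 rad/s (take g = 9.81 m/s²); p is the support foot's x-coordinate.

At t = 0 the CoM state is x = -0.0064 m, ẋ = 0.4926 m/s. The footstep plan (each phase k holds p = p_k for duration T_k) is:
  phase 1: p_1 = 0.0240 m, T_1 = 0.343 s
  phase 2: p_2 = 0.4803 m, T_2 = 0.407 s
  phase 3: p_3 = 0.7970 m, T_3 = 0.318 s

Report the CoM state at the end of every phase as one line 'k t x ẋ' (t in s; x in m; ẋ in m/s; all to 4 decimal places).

1 0.3430 0.1773 0.6766
2 0.7500 0.2586 -0.2257
3 1.0680 -0.1063 -2.2510

phase 1: p=0.0240, T=0.343, ωT=1.059047, cosh=1.615204, sinh=1.268417; start (x,ẋ)=(-0.006400, 0.492600) → end (x,ẋ)=(0.177263, 0.676592)
phase 2: p=0.4803, T=0.407, ωT=1.256653, cosh=1.899124, sinh=1.614519; start (x,ẋ)=(0.177263, 0.676592) → end (x,ẋ)=(0.258588, -0.225705)
phase 3: p=0.7970, T=0.318, ωT=0.981857, cosh=1.522012, sinh=1.147397; start (x,ẋ)=(0.258588, -0.225705) → end (x,ẋ)=(-0.106345, -2.250960)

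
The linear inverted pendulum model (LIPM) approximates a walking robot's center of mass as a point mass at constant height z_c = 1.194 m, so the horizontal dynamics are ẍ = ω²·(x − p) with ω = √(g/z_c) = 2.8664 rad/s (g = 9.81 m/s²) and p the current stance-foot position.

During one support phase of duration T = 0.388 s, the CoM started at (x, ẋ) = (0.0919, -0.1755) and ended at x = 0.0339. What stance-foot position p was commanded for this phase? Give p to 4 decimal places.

p = 0.0554

ωT = 2.8664·0.388 = 1.112163; cosh(ωT) = 1.684888, sinh(ωT) = 1.356041
x(T) = p + (x₀−p)·cosh(ωT) + (ẋ₀/ω)·sinh(ωT) ⇒ p·(1 − cosh) = x(T) − x₀·cosh − (ẋ₀/ω)·sinh
numerator   = 0.0339 − (0.0919)·1.684888 − (-0.1755/2.8664)·1.356041 = -0.037915
denominator = 1 − 1.684888 = -0.684888
p = -0.037915 / -0.684888 = 0.0554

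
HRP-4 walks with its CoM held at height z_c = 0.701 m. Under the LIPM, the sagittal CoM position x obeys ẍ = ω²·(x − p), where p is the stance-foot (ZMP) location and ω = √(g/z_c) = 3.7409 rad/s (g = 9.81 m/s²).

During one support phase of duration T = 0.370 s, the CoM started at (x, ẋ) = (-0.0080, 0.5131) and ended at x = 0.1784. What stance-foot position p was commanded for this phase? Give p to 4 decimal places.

ωT = 3.7409·0.370 = 1.384133; cosh(ωT) = 2.120952, sinh(ωT) = 1.870411
x(T) = p + (x₀−p)·cosh(ωT) + (ẋ₀/ω)·sinh(ωT) ⇒ p·(1 − cosh) = x(T) − x₀·cosh − (ẋ₀/ω)·sinh
numerator   = 0.1784 − (-0.0080)·2.120952 − (0.5131/3.7409)·1.870411 = -0.061177
denominator = 1 − 2.120952 = -1.120952
p = -0.061177 / -1.120952 = 0.0546

p = 0.0546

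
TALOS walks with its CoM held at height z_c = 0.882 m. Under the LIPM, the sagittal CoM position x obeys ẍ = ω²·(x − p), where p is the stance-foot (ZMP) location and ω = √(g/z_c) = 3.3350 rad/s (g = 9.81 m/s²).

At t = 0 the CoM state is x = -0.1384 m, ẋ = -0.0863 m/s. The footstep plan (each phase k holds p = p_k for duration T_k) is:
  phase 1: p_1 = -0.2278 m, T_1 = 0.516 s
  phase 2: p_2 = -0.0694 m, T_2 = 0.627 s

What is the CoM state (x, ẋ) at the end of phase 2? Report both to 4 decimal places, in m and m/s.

phase 1: p=-0.2278, T=0.516, ωT=1.720860, cosh=2.884123, sinh=2.705211; start (x,ẋ)=(-0.138400, -0.086300) → end (x,ẋ)=(-0.039962, 0.557656)
phase 2: p=-0.0694, T=0.627, ωT=2.091045, cosh=4.108463, sinh=3.984905; start (x,ẋ)=(-0.039962, 0.557656) → end (x,ẋ)=(0.717872, 2.682326)

x = 0.7179, ẋ = 2.6823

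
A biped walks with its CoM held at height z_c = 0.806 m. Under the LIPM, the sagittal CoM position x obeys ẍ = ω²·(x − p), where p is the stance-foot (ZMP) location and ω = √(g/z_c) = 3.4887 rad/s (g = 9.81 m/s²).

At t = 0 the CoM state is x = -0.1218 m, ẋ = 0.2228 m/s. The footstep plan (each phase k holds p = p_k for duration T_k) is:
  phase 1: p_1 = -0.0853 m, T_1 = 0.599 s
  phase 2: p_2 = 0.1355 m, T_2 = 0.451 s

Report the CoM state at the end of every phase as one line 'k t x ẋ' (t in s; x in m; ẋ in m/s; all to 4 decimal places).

1 0.5990 0.0191 0.4075
2 1.0500 0.1122 0.0875

phase 1: p=-0.0853, T=0.599, ωT=2.089731, cosh=4.103232, sinh=3.979511; start (x,ẋ)=(-0.121800, 0.222800) → end (x,ẋ)=(0.019077, 0.407459)
phase 2: p=0.1355, T=0.451, ωT=1.573404, cosh=2.515187, sinh=2.307849; start (x,ẋ)=(0.019077, 0.407459) → end (x,ẋ)=(0.112217, 0.087467)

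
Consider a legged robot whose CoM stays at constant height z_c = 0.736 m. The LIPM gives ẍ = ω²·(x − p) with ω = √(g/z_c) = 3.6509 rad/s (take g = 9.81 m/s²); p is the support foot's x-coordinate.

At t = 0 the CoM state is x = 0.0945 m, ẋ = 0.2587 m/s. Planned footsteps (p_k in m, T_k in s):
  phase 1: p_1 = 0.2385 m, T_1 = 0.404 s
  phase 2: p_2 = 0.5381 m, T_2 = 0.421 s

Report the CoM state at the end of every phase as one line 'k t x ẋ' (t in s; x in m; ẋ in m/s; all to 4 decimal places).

1 0.4040 0.0541 -0.4938
2 0.8250 -0.9395 -5.1207

phase 1: p=0.2385, T=0.404, ωT=1.474964, cosh=2.299832, sinh=2.071045; start (x,ẋ)=(0.094500, 0.258700) → end (x,ẋ)=(0.054077, -0.493843)
phase 2: p=0.5381, T=0.421, ωT=1.537029, cosh=2.432885, sinh=2.217866; start (x,ẋ)=(0.054077, -0.493843) → end (x,ẋ)=(-0.939475, -5.120700)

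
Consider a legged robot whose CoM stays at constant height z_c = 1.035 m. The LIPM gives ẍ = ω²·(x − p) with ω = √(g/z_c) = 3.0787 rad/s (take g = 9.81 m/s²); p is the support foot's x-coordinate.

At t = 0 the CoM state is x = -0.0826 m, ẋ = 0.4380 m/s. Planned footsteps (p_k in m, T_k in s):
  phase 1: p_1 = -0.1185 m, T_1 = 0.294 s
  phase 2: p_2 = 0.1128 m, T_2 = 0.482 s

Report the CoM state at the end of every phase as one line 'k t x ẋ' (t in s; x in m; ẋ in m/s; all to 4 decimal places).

phase 1: p=-0.1185, T=0.294, ωT=0.905138, cosh=1.438379, sinh=1.033893; start (x,ẋ)=(-0.082600, 0.438000) → end (x,ẋ)=(0.080228, 0.744282)
phase 2: p=0.1128, T=0.482, ωT=1.483933, cosh=2.318501, sinh=2.091757; start (x,ẋ)=(0.080228, 0.744282) → end (x,ẋ)=(0.542967, 1.515855)

1 0.2940 0.0802 0.7443
2 0.7760 0.5430 1.5159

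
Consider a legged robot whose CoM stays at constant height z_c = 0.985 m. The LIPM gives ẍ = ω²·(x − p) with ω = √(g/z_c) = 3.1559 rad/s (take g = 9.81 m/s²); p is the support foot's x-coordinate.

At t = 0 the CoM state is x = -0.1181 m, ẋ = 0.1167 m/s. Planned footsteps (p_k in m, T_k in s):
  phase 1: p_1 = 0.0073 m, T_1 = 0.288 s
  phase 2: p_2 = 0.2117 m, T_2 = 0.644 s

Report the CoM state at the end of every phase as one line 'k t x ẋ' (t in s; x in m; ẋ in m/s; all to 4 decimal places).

1 0.2880 -0.1351 -0.2430
2 0.9320 -1.4234 -5.0486

phase 1: p=0.0073, T=0.288, ωT=0.908899, cosh=1.442278, sinh=1.039311; start (x,ẋ)=(-0.118100, 0.116700) → end (x,ẋ)=(-0.135130, -0.242993)
phase 2: p=0.2117, T=0.644, ωT=2.032400, cosh=3.881700, sinh=3.750679; start (x,ẋ)=(-0.135130, -0.242993) → end (x,ẋ)=(-1.423378, -5.048570)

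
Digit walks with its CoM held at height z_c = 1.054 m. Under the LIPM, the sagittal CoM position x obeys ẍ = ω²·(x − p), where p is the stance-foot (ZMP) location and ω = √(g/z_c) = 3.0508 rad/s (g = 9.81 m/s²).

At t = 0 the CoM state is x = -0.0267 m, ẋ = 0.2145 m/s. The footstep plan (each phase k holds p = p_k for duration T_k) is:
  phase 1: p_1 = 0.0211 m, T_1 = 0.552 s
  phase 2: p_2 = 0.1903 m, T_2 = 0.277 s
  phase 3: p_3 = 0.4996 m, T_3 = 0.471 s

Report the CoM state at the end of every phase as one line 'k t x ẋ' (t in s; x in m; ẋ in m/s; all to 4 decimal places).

1 0.5520 0.0708 0.2184
2 0.8290 0.0935 -0.0450
3 1.3000 -0.4324 -2.5597

phase 1: p=0.0211, T=0.552, ωT=1.684042, cosh=2.786454, sinh=2.600832; start (x,ẋ)=(-0.026700, 0.214500) → end (x,ẋ)=(0.070770, 0.218420)
phase 2: p=0.1903, T=0.277, ωT=0.845072, cosh=1.378836, sinh=0.949309; start (x,ẋ)=(0.070770, 0.218420) → end (x,ẋ)=(0.093453, -0.045011)
phase 3: p=0.4996, T=0.471, ωT=1.436927, cosh=2.222701, sinh=1.985044; start (x,ẋ)=(0.093453, -0.045011) → end (x,ẋ)=(-0.432429, -2.559657)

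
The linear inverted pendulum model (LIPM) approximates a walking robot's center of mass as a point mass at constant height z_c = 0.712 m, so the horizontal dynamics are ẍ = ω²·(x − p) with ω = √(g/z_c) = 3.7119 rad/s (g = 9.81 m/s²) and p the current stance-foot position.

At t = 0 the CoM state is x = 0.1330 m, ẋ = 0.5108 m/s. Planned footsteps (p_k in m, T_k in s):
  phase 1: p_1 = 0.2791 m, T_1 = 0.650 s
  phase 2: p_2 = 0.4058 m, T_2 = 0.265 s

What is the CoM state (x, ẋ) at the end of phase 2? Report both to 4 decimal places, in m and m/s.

x = 0.0812, ẋ = -0.9936

phase 1: p=0.2791, T=0.650, ωT=2.412735, cosh=5.627012, sinh=5.537442; start (x,ẋ)=(0.133000, 0.510800) → end (x,ẋ)=(0.219009, -0.128725)
phase 2: p=0.4058, T=0.265, ωT=0.983654, cosh=1.524076, sinh=1.150133; start (x,ẋ)=(0.219009, -0.128725) → end (x,ẋ)=(0.081231, -0.993630)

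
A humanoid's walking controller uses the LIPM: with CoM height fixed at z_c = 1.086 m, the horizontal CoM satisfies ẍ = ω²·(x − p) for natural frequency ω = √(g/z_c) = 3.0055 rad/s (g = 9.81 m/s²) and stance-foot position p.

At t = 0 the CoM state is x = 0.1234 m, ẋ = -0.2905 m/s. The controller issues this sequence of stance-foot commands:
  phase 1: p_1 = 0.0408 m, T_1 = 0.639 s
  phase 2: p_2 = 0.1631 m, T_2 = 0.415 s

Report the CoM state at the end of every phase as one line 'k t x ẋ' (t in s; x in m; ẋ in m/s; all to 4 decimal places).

phase 1: p=0.0408, T=0.639, ωT=1.920515, cosh=3.485500, sinh=3.338969; start (x,ẋ)=(0.123400, -0.290500) → end (x,ẋ)=(0.005971, -0.183624)
phase 2: p=0.1631, T=0.415, ωT=1.247283, cosh=1.884078, sinh=1.596793; start (x,ẋ)=(0.005971, -0.183624) → end (x,ẋ)=(-0.230502, -1.100053)

1 0.6390 0.0060 -0.1836
2 1.0540 -0.2305 -1.1001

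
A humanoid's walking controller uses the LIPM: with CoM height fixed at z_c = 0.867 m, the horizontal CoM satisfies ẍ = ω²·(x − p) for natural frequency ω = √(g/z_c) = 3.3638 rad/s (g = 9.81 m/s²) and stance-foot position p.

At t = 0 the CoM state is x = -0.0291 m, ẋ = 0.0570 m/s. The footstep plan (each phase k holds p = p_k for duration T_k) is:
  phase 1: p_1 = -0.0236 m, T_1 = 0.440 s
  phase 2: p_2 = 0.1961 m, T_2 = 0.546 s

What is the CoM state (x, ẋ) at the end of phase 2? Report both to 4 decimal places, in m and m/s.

phase 1: p=-0.0236, T=0.440, ωT=1.480072, cosh=2.310442, sinh=2.082820; start (x,ẋ)=(-0.029100, 0.057000) → end (x,ẋ)=(-0.001014, 0.093161)
phase 2: p=0.1961, T=0.546, ωT=1.836635, cosh=3.217369, sinh=3.058016; start (x,ẋ)=(-0.001014, 0.093161) → end (x,ẋ)=(-0.353395, -1.727888)

x = -0.3534, ẋ = -1.7279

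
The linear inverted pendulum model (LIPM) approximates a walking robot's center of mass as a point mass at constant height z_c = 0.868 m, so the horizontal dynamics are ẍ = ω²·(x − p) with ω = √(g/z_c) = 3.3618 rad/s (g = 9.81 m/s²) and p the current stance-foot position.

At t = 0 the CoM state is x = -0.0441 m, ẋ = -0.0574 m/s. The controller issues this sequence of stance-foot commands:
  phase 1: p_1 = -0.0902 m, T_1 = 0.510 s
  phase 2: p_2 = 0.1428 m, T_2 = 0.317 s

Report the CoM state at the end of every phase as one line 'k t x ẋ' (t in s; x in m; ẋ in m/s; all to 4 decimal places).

phase 1: p=-0.0902, T=0.510, ωT=1.714518, cosh=2.867024, sinh=2.686974; start (x,ẋ)=(-0.044100, -0.057400) → end (x,ẋ)=(-0.003908, 0.251857)
phase 2: p=0.1428, T=0.317, ωT=1.065691, cosh=1.623666, sinh=1.279177; start (x,ẋ)=(-0.003908, 0.251857) → end (x,ẋ)=(0.000428, -0.221962)

1 0.5100 -0.0039 0.2519
2 0.8270 0.0004 -0.2220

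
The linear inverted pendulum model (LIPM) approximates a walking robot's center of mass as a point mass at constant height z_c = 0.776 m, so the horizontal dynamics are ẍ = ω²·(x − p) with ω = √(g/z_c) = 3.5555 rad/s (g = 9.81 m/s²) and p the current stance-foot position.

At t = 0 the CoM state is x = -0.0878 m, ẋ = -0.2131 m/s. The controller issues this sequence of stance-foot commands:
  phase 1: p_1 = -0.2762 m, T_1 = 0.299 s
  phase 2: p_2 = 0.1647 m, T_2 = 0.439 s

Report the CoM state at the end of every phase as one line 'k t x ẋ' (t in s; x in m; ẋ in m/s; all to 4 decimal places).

1 0.2990 -0.0473 0.5087
2 0.7380 -0.0368 -0.4513

phase 1: p=-0.2762, T=0.299, ωT=1.063094, cosh=1.620351, sinh=1.274966; start (x,ẋ)=(-0.087800, -0.213100) → end (x,ẋ)=(-0.047341, 0.508747)
phase 2: p=0.1647, T=0.439, ωT=1.560864, cosh=2.486446, sinh=2.276491; start (x,ẋ)=(-0.047341, 0.508747) → end (x,ẋ)=(-0.036792, -0.451305)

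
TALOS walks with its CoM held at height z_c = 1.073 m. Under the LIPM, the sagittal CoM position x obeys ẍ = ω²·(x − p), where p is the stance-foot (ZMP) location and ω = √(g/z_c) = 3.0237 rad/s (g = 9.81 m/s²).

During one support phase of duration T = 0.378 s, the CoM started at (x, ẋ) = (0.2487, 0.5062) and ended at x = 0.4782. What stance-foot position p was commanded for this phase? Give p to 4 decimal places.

p = 0.2574

ωT = 3.0237·0.378 = 1.142959; cosh(ωT) = 1.727454, sinh(ωT) = 1.408579
x(T) = p + (x₀−p)·cosh(ωT) + (ẋ₀/ω)·sinh(ωT) ⇒ p·(1 − cosh) = x(T) − x₀·cosh − (ẋ₀/ω)·sinh
numerator   = 0.4782 − (0.2487)·1.727454 − (0.5062/3.0237)·1.408579 = -0.187229
denominator = 1 − 1.727454 = -0.727454
p = -0.187229 / -0.727454 = 0.2574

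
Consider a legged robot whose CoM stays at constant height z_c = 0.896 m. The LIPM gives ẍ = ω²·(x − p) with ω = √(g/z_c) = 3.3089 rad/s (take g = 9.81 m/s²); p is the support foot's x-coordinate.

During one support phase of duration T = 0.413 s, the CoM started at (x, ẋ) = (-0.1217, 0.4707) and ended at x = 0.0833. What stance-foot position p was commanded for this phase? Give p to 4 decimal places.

p = -0.0704

ωT = 3.3089·0.413 = 1.366576; cosh(ωT) = 2.088438, sinh(ωT) = 1.833460
x(T) = p + (x₀−p)·cosh(ωT) + (ẋ₀/ω)·sinh(ωT) ⇒ p·(1 − cosh) = x(T) − x₀·cosh − (ẋ₀/ω)·sinh
numerator   = 0.0833 − (-0.1217)·2.088438 − (0.4707/3.3089)·1.833460 = 0.076648
denominator = 1 − 2.088438 = -1.088438
p = 0.076648 / -1.088438 = -0.0704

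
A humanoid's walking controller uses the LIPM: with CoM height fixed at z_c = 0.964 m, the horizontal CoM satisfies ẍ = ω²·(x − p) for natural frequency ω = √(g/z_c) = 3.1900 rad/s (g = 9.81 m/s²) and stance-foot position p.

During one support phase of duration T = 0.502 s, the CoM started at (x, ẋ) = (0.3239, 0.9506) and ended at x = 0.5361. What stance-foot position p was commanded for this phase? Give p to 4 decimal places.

ωT = 3.1900·0.502 = 1.601380; cosh(ωT) = 2.580745, sinh(ωT) = 2.379127
x(T) = p + (x₀−p)·cosh(ωT) + (ẋ₀/ω)·sinh(ωT) ⇒ p·(1 − cosh) = x(T) − x₀·cosh − (ẋ₀/ω)·sinh
numerator   = 0.5361 − (0.3239)·2.580745 − (0.9506/3.1900)·2.379127 = -1.008768
denominator = 1 − 2.580745 = -1.580745
p = -1.008768 / -1.580745 = 0.6382

p = 0.6382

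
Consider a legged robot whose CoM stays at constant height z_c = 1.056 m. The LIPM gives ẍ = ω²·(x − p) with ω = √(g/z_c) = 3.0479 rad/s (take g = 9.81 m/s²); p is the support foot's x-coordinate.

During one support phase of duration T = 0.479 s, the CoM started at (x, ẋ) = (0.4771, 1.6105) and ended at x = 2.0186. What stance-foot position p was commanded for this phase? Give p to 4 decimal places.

ωT = 3.0479·0.479 = 1.459944; cosh(ωT) = 2.268984, sinh(ωT) = 2.036735
x(T) = p + (x₀−p)·cosh(ωT) + (ẋ₀/ω)·sinh(ωT) ⇒ p·(1 − cosh) = x(T) − x₀·cosh − (ẋ₀/ω)·sinh
numerator   = 2.0186 − (0.4771)·2.268984 − (1.6105/3.0479)·2.036735 = -0.140136
denominator = 1 − 2.268984 = -1.268984
p = -0.140136 / -1.268984 = 0.1104

p = 0.1104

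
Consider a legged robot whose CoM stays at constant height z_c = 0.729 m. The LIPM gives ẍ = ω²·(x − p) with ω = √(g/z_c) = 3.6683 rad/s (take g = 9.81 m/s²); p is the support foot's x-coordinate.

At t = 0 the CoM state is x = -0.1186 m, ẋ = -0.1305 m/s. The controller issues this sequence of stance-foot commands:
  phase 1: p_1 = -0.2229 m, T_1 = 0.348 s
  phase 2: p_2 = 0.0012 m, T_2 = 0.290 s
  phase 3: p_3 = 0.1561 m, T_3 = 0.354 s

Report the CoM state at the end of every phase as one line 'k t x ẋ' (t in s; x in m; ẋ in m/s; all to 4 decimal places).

phase 1: p=-0.2229, T=0.348, ωT=1.276568, cosh=1.931656, sinh=1.652663; start (x,ẋ)=(-0.118600, -0.130500) → end (x,ẋ)=(-0.080222, 0.380234)
phase 2: p=0.0012, T=0.290, ωT=1.063807, cosh=1.621260, sinh=1.276120; start (x,ẋ)=(-0.080222, 0.380234) → end (x,ẋ)=(0.001469, 0.235306)
phase 3: p=0.1561, T=0.354, ωT=1.298578, cosh=1.968501, sinh=1.695582; start (x,ẋ)=(0.001469, 0.235306) → end (x,ẋ)=(-0.039527, -0.498590)

1 0.3480 -0.0802 0.3802
2 0.6380 0.0015 0.2353
3 0.9920 -0.0395 -0.4986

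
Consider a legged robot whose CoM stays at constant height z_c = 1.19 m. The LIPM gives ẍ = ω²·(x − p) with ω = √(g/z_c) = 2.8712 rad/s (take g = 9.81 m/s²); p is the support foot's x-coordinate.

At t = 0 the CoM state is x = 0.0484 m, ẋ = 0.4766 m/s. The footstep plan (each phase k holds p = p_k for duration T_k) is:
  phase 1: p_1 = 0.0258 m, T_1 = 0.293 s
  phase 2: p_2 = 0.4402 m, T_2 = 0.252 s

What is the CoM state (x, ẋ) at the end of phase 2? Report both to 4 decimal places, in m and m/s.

x = 0.3484, ẋ = 0.3997

phase 1: p=0.0258, T=0.293, ωT=0.841262, cosh=1.375229, sinh=0.944062; start (x,ẋ)=(0.048400, 0.476600) → end (x,ẋ)=(0.213588, 0.716693)
phase 2: p=0.4402, T=0.252, ωT=0.723542, cosh=1.273377, sinh=0.788346; start (x,ẋ)=(0.213588, 0.716693) → end (x,ẋ)=(0.348420, 0.399685)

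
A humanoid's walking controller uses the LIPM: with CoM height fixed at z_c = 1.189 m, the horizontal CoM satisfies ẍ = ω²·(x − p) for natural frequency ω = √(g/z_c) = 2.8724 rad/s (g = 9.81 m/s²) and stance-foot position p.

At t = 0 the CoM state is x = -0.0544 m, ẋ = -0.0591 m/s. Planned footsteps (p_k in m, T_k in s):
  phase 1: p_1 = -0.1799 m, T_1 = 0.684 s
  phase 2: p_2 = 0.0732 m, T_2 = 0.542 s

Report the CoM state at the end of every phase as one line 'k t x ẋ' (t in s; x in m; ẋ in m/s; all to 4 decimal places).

1 0.6840 0.2046 1.0455
2 1.2260 1.2235 3.4451

phase 1: p=-0.1799, T=0.684, ωT=1.964722, cosh=3.636561, sinh=3.496366; start (x,ẋ)=(-0.054400, -0.059100) → end (x,ẋ)=(0.204550, 1.045471)
phase 2: p=0.0732, T=0.542, ωT=1.556841, cosh=2.477306, sinh=2.266505; start (x,ẋ)=(0.204550, 1.045471) → end (x,ẋ)=(1.223537, 3.445082)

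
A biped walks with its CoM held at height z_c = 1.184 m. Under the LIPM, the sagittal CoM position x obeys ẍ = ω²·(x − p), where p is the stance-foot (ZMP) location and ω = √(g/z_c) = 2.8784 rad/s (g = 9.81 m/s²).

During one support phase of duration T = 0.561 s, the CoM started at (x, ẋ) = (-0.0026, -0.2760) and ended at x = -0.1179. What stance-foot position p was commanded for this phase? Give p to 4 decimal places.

p = -0.0746

ωT = 2.8784·0.561 = 1.614782; cosh(ωT) = 2.612864, sinh(ωT) = 2.413930
x(T) = p + (x₀−p)·cosh(ωT) + (ẋ₀/ω)·sinh(ωT) ⇒ p·(1 − cosh) = x(T) − x₀·cosh − (ẋ₀/ω)·sinh
numerator   = -0.1179 − (-0.0026)·2.612864 − (-0.2760/2.8784)·2.413930 = 0.120357
denominator = 1 − 2.612864 = -1.612864
p = 0.120357 / -1.612864 = -0.0746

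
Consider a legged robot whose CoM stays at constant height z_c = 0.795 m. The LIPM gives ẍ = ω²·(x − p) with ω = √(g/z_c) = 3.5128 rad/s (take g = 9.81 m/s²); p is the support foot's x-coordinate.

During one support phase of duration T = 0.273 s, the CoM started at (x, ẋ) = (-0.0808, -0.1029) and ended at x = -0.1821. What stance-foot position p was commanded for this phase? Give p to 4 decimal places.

p = 0.0577

ωT = 3.5128·0.273 = 0.958994; cosh(ωT) = 1.496175, sinh(ωT) = 1.112897
x(T) = p + (x₀−p)·cosh(ωT) + (ẋ₀/ω)·sinh(ωT) ⇒ p·(1 − cosh) = x(T) − x₀·cosh − (ẋ₀/ω)·sinh
numerator   = -0.1821 − (-0.0808)·1.496175 − (-0.1029/3.5128)·1.112897 = -0.028609
denominator = 1 − 1.496175 = -0.496175
p = -0.028609 / -0.496175 = 0.0577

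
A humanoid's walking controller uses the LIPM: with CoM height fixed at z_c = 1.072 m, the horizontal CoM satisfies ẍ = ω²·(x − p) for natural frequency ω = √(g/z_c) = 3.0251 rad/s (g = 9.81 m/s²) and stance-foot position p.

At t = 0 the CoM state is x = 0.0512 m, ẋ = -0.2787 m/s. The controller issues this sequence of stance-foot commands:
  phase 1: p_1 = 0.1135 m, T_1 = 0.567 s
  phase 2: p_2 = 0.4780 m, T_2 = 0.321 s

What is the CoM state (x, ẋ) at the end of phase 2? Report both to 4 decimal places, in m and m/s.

x = -1.2046, ẋ = -4.6785

phase 1: p=0.1135, T=0.567, ωT=1.715232, cosh=2.868943, sinh=2.689021; start (x,ẋ)=(0.051200, -0.278700) → end (x,ẋ)=(-0.312972, -1.306357)
phase 2: p=0.4780, T=0.321, ωT=0.971057, cosh=1.509709, sinh=1.131026; start (x,ẋ)=(-0.312972, -1.306357) → end (x,ẋ)=(-1.204559, -4.678504)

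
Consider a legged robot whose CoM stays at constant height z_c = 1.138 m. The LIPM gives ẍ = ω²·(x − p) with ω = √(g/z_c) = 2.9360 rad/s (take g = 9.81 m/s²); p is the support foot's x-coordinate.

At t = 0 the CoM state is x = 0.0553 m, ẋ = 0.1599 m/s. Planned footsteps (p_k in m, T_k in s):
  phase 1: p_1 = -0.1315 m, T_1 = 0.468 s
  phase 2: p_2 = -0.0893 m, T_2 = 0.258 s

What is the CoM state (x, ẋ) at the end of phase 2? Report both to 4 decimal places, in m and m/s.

x = 0.8803, ẋ = 2.8588

phase 1: p=-0.1315, T=0.468, ωT=1.374048, cosh=2.102197, sinh=1.849116; start (x,ẋ)=(0.055300, 0.159900) → end (x,ẋ)=(0.361897, 1.350280)
phase 2: p=-0.0893, T=0.258, ωT=0.757488, cosh=1.300877, sinh=0.832034; start (x,ẋ)=(0.361897, 1.350280) → end (x,ẋ)=(0.880308, 2.858755)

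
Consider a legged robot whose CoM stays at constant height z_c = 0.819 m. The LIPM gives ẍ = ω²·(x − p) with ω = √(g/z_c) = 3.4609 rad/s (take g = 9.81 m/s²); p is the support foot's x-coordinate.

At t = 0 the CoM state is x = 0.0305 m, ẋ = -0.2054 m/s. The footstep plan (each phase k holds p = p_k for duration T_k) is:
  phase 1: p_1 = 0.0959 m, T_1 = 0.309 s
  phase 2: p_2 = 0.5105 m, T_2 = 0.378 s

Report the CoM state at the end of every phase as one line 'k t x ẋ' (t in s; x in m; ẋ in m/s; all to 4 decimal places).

phase 1: p=0.0959, T=0.309, ωT=1.069418, cosh=1.628446, sinh=1.285238; start (x,ẋ)=(0.030500, -0.205400) → end (x,ẋ)=(-0.086878, -0.625387)
phase 2: p=0.5105, T=0.378, ωT=1.308220, cosh=1.984942, sinh=1.714641; start (x,ẋ)=(-0.086878, -0.625387) → end (x,ẋ)=(-0.985097, -4.786317)

1 0.3090 -0.0869 -0.6254
2 0.6870 -0.9851 -4.7863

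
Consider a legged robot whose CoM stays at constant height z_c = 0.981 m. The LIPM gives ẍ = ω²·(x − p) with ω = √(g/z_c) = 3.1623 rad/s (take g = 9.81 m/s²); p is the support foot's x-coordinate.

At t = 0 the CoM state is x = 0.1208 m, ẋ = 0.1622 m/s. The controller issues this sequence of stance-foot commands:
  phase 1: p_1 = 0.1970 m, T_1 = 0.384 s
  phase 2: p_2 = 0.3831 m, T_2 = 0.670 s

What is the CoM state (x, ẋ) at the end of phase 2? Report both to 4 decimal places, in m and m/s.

phase 1: p=0.1970, T=0.384, ωT=1.214323, cosh=1.832462, sinh=1.535551; start (x,ẋ)=(0.120800, 0.162200) → end (x,ẋ)=(0.136128, -0.072792)
phase 2: p=0.3831, T=0.670, ωT=2.118741, cosh=4.220419, sinh=4.100236; start (x,ẋ)=(0.136128, -0.072792) → end (x,ẋ)=(-0.753610, -3.509502)

x = -0.7536, ẋ = -3.5095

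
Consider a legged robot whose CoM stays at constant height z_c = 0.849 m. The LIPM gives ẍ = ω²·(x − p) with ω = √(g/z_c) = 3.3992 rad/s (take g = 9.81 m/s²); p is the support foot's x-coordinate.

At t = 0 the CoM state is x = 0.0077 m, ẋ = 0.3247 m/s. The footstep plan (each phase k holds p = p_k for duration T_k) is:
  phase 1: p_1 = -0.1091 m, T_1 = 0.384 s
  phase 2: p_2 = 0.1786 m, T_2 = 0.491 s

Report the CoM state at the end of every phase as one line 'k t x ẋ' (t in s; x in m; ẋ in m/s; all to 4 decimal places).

phase 1: p=-0.1091, T=0.384, ωT=1.305293, cosh=1.979931, sinh=1.708838; start (x,ẋ)=(0.007700, 0.324700) → end (x,ẋ)=(0.285388, 1.321338)
phase 2: p=0.1786, T=0.491, ωT=1.669007, cosh=2.747665, sinh=2.559231; start (x,ẋ)=(0.285388, 1.321338) → end (x,ẋ)=(1.466844, 4.559582)

1 0.3840 0.2854 1.3213
2 0.8750 1.4668 4.5596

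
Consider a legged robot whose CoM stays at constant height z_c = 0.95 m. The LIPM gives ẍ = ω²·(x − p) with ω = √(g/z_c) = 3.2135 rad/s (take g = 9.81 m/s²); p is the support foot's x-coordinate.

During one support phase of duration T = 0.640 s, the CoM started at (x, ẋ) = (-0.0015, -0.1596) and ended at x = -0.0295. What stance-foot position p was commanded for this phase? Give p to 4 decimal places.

ωT = 3.2135·0.640 = 2.056640; cosh(ωT) = 3.973767, sinh(ωT) = 3.845884
x(T) = p + (x₀−p)·cosh(ωT) + (ẋ₀/ω)·sinh(ωT) ⇒ p·(1 − cosh) = x(T) − x₀·cosh − (ẋ₀/ω)·sinh
numerator   = -0.0295 − (-0.0015)·3.973767 − (-0.1596/3.2135)·3.845884 = 0.167468
denominator = 1 − 3.973767 = -2.973767
p = 0.167468 / -2.973767 = -0.0563

p = -0.0563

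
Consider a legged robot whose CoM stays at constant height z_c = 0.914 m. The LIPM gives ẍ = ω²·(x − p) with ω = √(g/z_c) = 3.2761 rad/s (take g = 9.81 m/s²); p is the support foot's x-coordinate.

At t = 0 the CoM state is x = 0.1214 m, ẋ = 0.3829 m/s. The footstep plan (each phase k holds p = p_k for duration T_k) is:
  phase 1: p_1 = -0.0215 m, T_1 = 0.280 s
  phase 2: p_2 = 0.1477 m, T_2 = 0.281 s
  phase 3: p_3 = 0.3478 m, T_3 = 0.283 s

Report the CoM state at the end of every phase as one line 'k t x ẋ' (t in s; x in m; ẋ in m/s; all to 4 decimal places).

phase 1: p=-0.0215, T=0.280, ωT=0.917308, cosh=1.451069, sinh=1.051476; start (x,ẋ)=(0.121400, 0.382900) → end (x,ẋ)=(0.308751, 1.047868)
phase 2: p=0.1477, T=0.281, ωT=0.920584, cosh=1.454521, sinh=1.056235; start (x,ẋ)=(0.308751, 1.047868) → end (x,ẋ)=(0.719791, 2.081435)
phase 3: p=0.3478, T=0.283, ωT=0.927136, cosh=1.461473, sinh=1.065788; start (x,ẋ)=(0.719791, 2.081435) → end (x,ẋ)=(1.568592, 4.340816)

1 0.2800 0.3088 1.0479
2 0.5610 0.7198 2.0814
3 0.8440 1.5686 4.3408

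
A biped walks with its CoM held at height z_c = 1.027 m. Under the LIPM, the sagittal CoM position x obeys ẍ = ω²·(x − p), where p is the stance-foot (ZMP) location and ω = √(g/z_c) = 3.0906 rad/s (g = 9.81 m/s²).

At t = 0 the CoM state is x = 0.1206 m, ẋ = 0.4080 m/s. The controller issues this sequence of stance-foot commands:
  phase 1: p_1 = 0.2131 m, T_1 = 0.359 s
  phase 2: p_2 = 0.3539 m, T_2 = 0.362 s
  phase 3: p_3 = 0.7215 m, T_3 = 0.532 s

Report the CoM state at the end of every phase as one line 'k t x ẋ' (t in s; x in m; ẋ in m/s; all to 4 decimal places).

1 0.3590 0.2360 0.2996
2 0.7210 0.2867 0.0093
3 1.2530 -0.4384 -3.3233

phase 1: p=0.2131, T=0.359, ωT=1.109525, cosh=1.681317, sinh=1.351602; start (x,ẋ)=(0.120600, 0.408000) → end (x,ẋ)=(0.236007, 0.299581)
phase 2: p=0.3539, T=0.362, ωT=1.118797, cosh=1.693921, sinh=1.367249; start (x,ẋ)=(0.236007, 0.299581) → end (x,ẋ)=(0.286731, 0.009297)
phase 3: p=0.7215, T=0.532, ωT=1.644199, cosh=2.685015, sinh=2.491848; start (x,ẋ)=(0.286731, 0.009297) → end (x,ẋ)=(-0.438366, -3.323328)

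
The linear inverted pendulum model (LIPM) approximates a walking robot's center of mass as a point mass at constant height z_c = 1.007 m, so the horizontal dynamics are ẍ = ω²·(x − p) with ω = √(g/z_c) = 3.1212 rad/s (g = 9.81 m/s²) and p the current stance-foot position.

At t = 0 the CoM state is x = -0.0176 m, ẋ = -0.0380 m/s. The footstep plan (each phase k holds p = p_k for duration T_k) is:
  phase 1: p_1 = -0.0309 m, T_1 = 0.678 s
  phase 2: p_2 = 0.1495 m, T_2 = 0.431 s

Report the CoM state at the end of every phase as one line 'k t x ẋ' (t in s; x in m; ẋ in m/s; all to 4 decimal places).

phase 1: p=-0.0309, T=0.678, ωT=2.116174, cosh=4.209906, sinh=4.089414; start (x,ẋ)=(-0.017600, -0.038000) → end (x,ẋ)=(-0.024696, 0.009783)
phase 2: p=0.1495, T=0.431, ωT=1.345237, cosh=2.049787, sinh=1.789310; start (x,ẋ)=(-0.024696, 0.009783) → end (x,ẋ)=(-0.201956, -0.952796)

1 0.6780 -0.0247 0.0098
2 1.1090 -0.2020 -0.9528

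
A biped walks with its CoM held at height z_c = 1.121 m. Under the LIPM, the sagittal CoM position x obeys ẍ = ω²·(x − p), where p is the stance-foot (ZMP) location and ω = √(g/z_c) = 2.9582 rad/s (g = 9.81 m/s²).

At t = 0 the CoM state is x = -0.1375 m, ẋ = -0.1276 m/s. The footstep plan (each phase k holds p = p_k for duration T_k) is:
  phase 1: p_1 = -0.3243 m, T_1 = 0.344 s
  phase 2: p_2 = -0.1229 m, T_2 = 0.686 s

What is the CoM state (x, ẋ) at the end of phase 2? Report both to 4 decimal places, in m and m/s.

x = 0.6153, ẋ = 2.2296

phase 1: p=-0.3243, T=0.344, ωT=1.017621, cosh=1.564029, sinh=1.202575; start (x,ẋ)=(-0.137500, -0.127600) → end (x,ẋ)=(-0.084012, 0.464963)
phase 2: p=-0.1229, T=0.686, ωT=2.029325, cosh=3.870187, sinh=3.738763; start (x,ẋ)=(-0.084012, 0.464963) → end (x,ẋ)=(0.615255, 2.229600)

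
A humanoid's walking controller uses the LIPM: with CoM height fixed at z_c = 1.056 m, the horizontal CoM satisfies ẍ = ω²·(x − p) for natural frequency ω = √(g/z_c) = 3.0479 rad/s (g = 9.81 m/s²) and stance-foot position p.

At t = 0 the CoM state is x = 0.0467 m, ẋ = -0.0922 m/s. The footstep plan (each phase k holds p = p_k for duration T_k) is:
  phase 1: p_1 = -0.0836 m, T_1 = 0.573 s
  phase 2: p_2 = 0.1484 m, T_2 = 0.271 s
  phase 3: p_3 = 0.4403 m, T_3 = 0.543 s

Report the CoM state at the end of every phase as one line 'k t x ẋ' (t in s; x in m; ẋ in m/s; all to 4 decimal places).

1 0.5730 0.2173 0.8316
2 0.8440 0.4940 1.3255
3 1.3870 1.6823 4.0076

phase 1: p=-0.0836, T=0.573, ωT=1.746447, cosh=2.954292, sinh=2.779899; start (x,ẋ)=(0.046700, -0.092200) → end (x,ẋ)=(0.217251, 0.831627)
phase 2: p=0.1484, T=0.271, ωT=0.825981, cosh=1.360963, sinh=0.923157; start (x,ẋ)=(0.217251, 0.831627) → end (x,ẋ)=(0.493990, 1.325540)
phase 3: p=0.4403, T=0.543, ωT=1.655010, cosh=2.712110, sinh=2.521020; start (x,ẋ)=(0.493990, 1.325540) → end (x,ẋ)=(1.682312, 4.007555)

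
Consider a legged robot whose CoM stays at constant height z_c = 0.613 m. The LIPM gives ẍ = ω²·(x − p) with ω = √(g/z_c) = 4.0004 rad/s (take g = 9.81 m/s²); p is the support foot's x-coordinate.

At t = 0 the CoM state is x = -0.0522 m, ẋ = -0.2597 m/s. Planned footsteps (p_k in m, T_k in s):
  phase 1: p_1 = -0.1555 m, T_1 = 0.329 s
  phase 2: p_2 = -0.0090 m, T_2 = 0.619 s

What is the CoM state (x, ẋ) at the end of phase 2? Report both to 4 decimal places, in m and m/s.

x = -0.0333, ẋ = -0.0633

phase 1: p=-0.1555, T=0.329, ωT=1.316132, cosh=1.998569, sinh=1.730399; start (x,ẋ)=(-0.052200, -0.259700) → end (x,ẋ)=(-0.061383, 0.196044)
phase 2: p=-0.0090, T=0.619, ωT=2.476248, cosh=5.990299, sinh=5.906241; start (x,ẋ)=(-0.061383, 0.196044) → end (x,ẋ)=(-0.033346, -0.063302)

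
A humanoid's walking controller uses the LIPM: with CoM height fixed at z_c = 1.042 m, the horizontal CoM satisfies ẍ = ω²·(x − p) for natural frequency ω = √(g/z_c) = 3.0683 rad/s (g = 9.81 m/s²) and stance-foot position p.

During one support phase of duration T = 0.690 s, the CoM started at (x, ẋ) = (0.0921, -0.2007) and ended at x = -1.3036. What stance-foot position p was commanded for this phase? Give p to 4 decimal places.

p = 0.4431

ωT = 3.0683·0.690 = 2.117127; cosh(ωT) = 4.213807, sinh(ωT) = 4.093430
x(T) = p + (x₀−p)·cosh(ωT) + (ẋ₀/ω)·sinh(ωT) ⇒ p·(1 − cosh) = x(T) − x₀·cosh − (ẋ₀/ω)·sinh
numerator   = -1.3036 − (0.0921)·4.213807 − (-0.2007/3.0683)·4.093430 = -1.423937
denominator = 1 − 4.213807 = -3.213807
p = -1.423937 / -3.213807 = 0.4431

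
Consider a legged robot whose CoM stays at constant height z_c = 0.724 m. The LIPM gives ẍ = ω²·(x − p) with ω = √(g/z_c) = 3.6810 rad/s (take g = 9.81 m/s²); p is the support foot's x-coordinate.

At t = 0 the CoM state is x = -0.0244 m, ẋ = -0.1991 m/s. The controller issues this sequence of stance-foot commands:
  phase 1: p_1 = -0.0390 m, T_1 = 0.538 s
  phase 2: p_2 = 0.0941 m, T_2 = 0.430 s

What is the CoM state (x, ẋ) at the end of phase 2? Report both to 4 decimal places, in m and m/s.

x = -0.9391, ẋ = -3.7098

phase 1: p=-0.0390, T=0.538, ωT=1.980378, cosh=3.691749, sinh=3.553732; start (x,ẋ)=(-0.024400, -0.199100) → end (x,ẋ)=(-0.177317, -0.544040)
phase 2: p=0.0941, T=0.430, ωT=1.582830, cosh=2.537054, sinh=2.331661; start (x,ẋ)=(-0.177317, -0.544040) → end (x,ẋ)=(-0.939111, -3.709787)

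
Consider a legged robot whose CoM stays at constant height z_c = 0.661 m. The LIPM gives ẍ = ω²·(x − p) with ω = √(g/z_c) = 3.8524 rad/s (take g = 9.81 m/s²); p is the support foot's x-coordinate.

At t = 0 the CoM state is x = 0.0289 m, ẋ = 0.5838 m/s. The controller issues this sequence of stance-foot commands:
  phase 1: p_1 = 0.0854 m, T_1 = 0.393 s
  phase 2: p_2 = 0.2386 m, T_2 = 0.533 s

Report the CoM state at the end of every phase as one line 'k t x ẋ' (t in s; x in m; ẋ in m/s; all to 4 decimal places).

phase 1: p=0.0854, T=0.393, ωT=1.513993, cosh=2.382436, sinh=2.162407; start (x,ẋ)=(0.028900, 0.583800) → end (x,ẋ)=(0.278488, 0.920196)
phase 2: p=0.2386, T=0.533, ωT=2.053329, cosh=3.961056, sinh=3.832749; start (x,ẋ)=(0.278488, 0.920196) → end (x,ẋ)=(1.312099, 4.233897)

1 0.3930 0.2785 0.9202
2 0.9260 1.3121 4.2339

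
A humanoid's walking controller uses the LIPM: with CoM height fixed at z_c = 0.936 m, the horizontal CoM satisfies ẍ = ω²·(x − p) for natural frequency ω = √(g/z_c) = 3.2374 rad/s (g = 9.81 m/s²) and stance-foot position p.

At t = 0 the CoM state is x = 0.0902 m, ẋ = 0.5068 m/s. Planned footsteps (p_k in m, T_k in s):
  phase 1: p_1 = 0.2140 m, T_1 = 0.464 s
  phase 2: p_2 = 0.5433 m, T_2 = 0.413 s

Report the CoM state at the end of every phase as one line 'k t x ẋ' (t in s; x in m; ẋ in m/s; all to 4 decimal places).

1 0.4640 0.2563 0.3391
2 0.8770 0.1449 -0.9567

phase 1: p=0.2140, T=0.464, ωT=1.502154, cosh=2.357001, sinh=2.134351; start (x,ẋ)=(0.090200, 0.506800) → end (x,ẋ)=(0.256326, 0.339101)
phase 2: p=0.5433, T=0.413, ωT=1.337046, cosh=2.035200, sinh=1.772580; start (x,ẋ)=(0.256326, 0.339101) → end (x,ẋ)=(0.144919, -0.956675)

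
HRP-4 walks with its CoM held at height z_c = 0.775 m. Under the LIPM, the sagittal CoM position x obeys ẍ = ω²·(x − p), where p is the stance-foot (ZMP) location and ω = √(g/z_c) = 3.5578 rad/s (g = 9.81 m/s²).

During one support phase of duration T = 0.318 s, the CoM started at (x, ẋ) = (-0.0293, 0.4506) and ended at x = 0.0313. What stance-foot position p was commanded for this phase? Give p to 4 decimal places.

p = 0.1328

ωT = 3.5578·0.318 = 1.131380; cosh(ωT) = 1.711260, sinh(ωT) = 1.388673
x(T) = p + (x₀−p)·cosh(ωT) + (ẋ₀/ω)·sinh(ωT) ⇒ p·(1 − cosh) = x(T) − x₀·cosh − (ẋ₀/ω)·sinh
numerator   = 0.0313 − (-0.0293)·1.711260 − (0.4506/3.5578)·1.388673 = -0.094437
denominator = 1 − 1.711260 = -0.711260
p = -0.094437 / -0.711260 = 0.1328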